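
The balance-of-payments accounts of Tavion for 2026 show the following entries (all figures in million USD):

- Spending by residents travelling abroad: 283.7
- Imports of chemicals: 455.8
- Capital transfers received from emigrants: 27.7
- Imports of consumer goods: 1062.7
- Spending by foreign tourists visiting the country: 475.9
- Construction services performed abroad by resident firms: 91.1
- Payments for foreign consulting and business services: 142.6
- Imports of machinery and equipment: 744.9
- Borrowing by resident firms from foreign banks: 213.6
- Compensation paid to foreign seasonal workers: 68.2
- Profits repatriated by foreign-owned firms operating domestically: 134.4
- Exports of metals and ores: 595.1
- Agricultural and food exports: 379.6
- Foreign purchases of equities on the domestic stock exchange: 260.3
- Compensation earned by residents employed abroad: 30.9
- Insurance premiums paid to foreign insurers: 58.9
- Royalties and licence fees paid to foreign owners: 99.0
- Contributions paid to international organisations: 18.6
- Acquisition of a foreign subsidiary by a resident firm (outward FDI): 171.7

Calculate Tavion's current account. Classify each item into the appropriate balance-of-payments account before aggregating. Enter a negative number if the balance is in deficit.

Goods: -455.8 + 379.6 + 595.1 - 1062.7 - 744.9 = -1288.7
Services: -99.0 - 58.9 - 142.6 + 91.1 - 283.7 + 475.9 = -17.2
Primary income: -134.4 - 68.2 + 30.9 = -171.7
Secondary income: -18.6
Current account = (-1288.7) + (-17.2) + (-171.7) + (-18.6) = -1496.2
(Excluded from the current account — capital account: capital transfers received from emigrants 27.7; financial account: borrowing by resident firms from foreign banks 213.6, foreign purchases of equities on the domestic stock exchange 260.3, acquisition of a foreign subsidiary by a resident firm (outward FDI) 171.7.)

-1496.2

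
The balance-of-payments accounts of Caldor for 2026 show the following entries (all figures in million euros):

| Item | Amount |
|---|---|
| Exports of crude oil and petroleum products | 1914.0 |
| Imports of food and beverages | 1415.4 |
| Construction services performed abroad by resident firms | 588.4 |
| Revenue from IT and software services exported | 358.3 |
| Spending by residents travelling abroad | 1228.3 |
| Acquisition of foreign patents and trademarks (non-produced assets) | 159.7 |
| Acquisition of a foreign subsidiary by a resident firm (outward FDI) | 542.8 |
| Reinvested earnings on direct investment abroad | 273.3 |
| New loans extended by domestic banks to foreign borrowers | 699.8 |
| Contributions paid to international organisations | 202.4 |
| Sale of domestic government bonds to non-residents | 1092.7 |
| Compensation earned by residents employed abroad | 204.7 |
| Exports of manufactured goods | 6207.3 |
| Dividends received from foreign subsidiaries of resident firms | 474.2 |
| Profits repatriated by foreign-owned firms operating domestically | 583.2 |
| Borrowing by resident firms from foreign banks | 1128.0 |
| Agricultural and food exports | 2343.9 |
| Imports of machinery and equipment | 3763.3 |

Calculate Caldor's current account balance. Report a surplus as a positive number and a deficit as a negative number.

5171.5

Goods: 2343.9 + 1914.0 - 1415.4 + 6207.3 - 3763.3 = 5286.5
Services: 588.4 - 1228.3 + 358.3 = -281.6
Primary income: 204.7 + 273.3 - 583.2 + 474.2 = 369.0
Secondary income: -202.4
Current account = 5286.5 + (-281.6) + 369.0 + (-202.4) = 5171.5
(Excluded from the current account — capital account: acquisition of foreign patents and trademarks (non-produced assets) 159.7; financial account: acquisition of a foreign subsidiary by a resident firm (outward FDI) 542.8, new loans extended by domestic banks to foreign borrowers 699.8, sale of domestic government bonds to non-residents 1092.7, borrowing by resident firms from foreign banks 1128.0.)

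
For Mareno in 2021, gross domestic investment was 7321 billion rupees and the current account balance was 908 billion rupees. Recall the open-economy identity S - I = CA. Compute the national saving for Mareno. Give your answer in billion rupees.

S - I = CA (net lending to the rest of the world).
S = I + CA = 7321 + 908 = 8229

8229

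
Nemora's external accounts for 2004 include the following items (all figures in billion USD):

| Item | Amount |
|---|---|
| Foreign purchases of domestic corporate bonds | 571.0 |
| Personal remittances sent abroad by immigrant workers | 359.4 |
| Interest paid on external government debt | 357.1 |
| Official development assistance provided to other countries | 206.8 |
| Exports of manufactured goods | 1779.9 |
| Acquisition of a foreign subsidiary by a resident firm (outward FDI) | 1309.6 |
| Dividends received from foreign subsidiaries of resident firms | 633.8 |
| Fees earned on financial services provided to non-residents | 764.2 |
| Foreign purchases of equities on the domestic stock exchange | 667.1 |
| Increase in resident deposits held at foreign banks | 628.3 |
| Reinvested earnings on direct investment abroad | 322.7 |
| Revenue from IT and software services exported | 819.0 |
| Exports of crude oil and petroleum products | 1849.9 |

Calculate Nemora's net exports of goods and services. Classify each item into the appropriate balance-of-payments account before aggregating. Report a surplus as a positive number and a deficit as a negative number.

Goods: 1849.9 + 1779.9 = 3629.8
Services: 764.2 + 819.0 = 1583.2
Trade balance = 3629.8 + 1583.2 = 5213.0
(Excluded from the trade balance — financial account: foreign purchases of domestic corporate bonds 571.0, acquisition of a foreign subsidiary by a resident firm (outward FDI) 1309.6, foreign purchases of equities on the domestic stock exchange 667.1, increase in resident deposits held at foreign banks 628.3; secondary income: personal remittances sent abroad by immigrant workers 359.4, official development assistance provided to other countries 206.8; primary income: interest paid on external government debt 357.1, dividends received from foreign subsidiaries of resident firms 633.8, reinvested earnings on direct investment abroad 322.7.)

5213.0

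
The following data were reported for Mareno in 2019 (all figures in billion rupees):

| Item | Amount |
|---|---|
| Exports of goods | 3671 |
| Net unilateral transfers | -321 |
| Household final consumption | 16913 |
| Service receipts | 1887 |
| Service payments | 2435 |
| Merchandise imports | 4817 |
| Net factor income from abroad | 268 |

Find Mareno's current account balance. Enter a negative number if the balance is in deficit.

Goods balance = 3671 - 4817 = -1146
Services balance = 1887 - 2435 = -548
Trade balance (goods + services) = -1146 + (-548) = -1694
Net primary income = 268
Net secondary income = -321
Current account = -1694 + 268 + (-321) = -1747

-1747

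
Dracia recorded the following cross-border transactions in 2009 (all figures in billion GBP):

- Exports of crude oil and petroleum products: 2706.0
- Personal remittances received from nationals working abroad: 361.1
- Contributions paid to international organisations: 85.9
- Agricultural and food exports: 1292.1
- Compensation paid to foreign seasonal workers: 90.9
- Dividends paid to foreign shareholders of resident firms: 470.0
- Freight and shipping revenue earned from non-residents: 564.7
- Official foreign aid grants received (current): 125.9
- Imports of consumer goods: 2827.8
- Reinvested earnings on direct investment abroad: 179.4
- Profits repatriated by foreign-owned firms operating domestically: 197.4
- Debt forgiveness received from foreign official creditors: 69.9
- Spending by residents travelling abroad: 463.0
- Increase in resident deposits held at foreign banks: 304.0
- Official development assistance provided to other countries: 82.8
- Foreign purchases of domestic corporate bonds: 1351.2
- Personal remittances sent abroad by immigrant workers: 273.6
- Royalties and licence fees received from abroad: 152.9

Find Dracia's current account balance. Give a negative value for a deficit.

890.7

Goods: 1292.1 - 2827.8 + 2706.0 = 1170.3
Services: -463.0 + 564.7 + 152.9 = 254.6
Primary income: 179.4 - 90.9 - 197.4 - 470.0 = -578.9
Secondary income: 361.1 + 125.9 - 85.9 - 273.6 - 82.8 = 44.7
Current account = 1170.3 + 254.6 + (-578.9) + 44.7 = 890.7
(Excluded from the current account — capital account: debt forgiveness received from foreign official creditors 69.9; financial account: increase in resident deposits held at foreign banks 304.0, foreign purchases of domestic corporate bonds 1351.2.)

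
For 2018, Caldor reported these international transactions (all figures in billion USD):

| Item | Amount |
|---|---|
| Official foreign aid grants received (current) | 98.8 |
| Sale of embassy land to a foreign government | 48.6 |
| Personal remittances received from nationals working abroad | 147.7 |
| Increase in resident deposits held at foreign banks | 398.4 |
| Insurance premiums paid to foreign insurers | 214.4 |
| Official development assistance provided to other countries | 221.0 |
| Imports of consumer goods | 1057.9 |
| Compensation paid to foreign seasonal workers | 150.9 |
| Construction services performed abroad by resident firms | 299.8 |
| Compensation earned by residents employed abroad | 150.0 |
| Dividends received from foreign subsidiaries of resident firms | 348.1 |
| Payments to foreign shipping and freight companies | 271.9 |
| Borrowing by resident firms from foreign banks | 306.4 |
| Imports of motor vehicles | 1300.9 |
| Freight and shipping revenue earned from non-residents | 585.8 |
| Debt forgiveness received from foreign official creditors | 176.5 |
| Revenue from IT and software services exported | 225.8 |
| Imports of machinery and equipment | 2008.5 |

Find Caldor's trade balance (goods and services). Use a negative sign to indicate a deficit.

Goods: -1300.9 - 1057.9 - 2008.5 = -4367.3
Services: 225.8 + 299.8 - 214.4 - 271.9 + 585.8 = 625.1
Trade balance = -4367.3 + 625.1 = -3742.2
(Excluded from the trade balance — secondary income: official foreign aid grants received (current) 98.8, personal remittances received from nationals working abroad 147.7, official development assistance provided to other countries 221.0; capital account: sale of embassy land to a foreign government 48.6, debt forgiveness received from foreign official creditors 176.5; financial account: increase in resident deposits held at foreign banks 398.4, borrowing by resident firms from foreign banks 306.4; primary income: compensation paid to foreign seasonal workers 150.9, compensation earned by residents employed abroad 150.0, dividends received from foreign subsidiaries of resident firms 348.1.)

-3742.2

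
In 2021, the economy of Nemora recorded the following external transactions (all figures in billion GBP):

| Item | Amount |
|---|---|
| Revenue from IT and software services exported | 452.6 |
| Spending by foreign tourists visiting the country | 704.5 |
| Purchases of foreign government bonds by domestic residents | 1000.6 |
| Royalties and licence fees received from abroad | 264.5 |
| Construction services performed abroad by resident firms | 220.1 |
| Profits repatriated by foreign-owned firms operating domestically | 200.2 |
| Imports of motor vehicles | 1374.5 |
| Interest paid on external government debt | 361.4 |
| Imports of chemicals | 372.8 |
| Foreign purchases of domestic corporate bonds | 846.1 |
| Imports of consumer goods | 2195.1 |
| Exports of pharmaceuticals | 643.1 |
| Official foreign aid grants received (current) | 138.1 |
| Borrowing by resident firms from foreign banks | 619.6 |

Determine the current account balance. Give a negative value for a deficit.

Goods: -1374.5 + 643.1 - 372.8 - 2195.1 = -3299.3
Services: 220.1 + 704.5 + 452.6 + 264.5 = 1641.7
Primary income: -361.4 - 200.2 = -561.6
Secondary income: 138.1
Current account = (-3299.3) + 1641.7 + (-561.6) + 138.1 = -2081.1
(Excluded from the current account — financial account: purchases of foreign government bonds by domestic residents 1000.6, foreign purchases of domestic corporate bonds 846.1, borrowing by resident firms from foreign banks 619.6.)

-2081.1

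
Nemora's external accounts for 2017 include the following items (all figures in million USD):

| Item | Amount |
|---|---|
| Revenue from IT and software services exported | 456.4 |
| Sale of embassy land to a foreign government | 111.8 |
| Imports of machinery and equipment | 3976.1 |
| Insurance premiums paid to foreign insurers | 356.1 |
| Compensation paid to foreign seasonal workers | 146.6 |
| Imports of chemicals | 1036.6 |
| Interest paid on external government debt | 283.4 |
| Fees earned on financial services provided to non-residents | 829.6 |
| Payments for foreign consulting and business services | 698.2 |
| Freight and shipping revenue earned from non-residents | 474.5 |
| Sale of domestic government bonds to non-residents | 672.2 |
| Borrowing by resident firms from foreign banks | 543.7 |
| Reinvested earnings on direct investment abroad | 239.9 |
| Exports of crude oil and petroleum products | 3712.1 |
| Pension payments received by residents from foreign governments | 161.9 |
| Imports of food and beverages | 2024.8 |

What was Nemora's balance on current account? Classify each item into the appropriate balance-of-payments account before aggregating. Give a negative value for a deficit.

Goods: -1036.6 - 2024.8 + 3712.1 - 3976.1 = -3325.4
Services: 474.5 + 829.6 - 356.1 + 456.4 - 698.2 = 706.2
Primary income: 239.9 - 283.4 - 146.6 = -190.1
Secondary income: 161.9
Current account = (-3325.4) + 706.2 + (-190.1) + 161.9 = -2647.4
(Excluded from the current account — capital account: sale of embassy land to a foreign government 111.8; financial account: sale of domestic government bonds to non-residents 672.2, borrowing by resident firms from foreign banks 543.7.)

-2647.4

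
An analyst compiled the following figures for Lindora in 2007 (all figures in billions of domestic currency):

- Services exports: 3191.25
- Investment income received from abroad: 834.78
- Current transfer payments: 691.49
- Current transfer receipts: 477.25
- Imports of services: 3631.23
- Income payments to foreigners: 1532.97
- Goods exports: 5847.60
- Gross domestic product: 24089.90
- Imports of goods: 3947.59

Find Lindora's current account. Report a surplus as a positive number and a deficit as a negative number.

547.60

Goods balance = 5847.60 - 3947.59 = 1900.01
Services balance = 3191.25 - 3631.23 = -439.98
Trade balance (goods + services) = 1900.01 + (-439.98) = 1460.03
Net primary income = 834.78 - 1532.97 = -698.19
Net secondary income = 477.25 - 691.49 = -214.24
Current account = 1460.03 + (-698.19) + (-214.24) = 547.60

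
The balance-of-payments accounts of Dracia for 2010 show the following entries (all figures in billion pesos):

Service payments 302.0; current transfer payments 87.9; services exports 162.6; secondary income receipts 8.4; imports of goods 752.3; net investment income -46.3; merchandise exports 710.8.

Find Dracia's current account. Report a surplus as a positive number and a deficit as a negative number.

Goods balance = 710.8 - 752.3 = -41.5
Services balance = 162.6 - 302.0 = -139.4
Trade balance (goods + services) = -41.5 + (-139.4) = -180.9
Net primary income = -46.3
Net secondary income = 8.4 - 87.9 = -79.5
Current account = -180.9 + (-46.3) + (-79.5) = -306.7

-306.7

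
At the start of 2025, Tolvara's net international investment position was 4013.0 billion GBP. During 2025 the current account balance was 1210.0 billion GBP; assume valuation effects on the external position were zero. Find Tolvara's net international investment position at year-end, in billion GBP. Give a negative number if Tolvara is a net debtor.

5223.0

With no valuation effects, change in NIIP = current account = 1210.0
End-of-year NIIP = 4013.0 + 1210.0 = 5223.0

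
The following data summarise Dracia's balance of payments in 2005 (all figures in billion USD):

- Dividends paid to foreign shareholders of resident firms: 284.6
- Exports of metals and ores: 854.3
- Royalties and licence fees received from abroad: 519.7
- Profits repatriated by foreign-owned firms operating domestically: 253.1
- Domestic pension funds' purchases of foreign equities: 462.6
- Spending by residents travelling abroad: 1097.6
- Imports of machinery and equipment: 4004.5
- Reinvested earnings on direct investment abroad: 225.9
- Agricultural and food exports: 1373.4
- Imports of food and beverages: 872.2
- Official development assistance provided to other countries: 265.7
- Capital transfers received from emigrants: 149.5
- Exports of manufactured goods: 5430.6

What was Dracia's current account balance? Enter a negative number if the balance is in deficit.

1626.2

Goods: -872.2 - 4004.5 + 5430.6 + 854.3 + 1373.4 = 2781.6
Services: 519.7 - 1097.6 = -577.9
Primary income: 225.9 - 253.1 - 284.6 = -311.8
Secondary income: -265.7
Current account = 2781.6 + (-577.9) + (-311.8) + (-265.7) = 1626.2
(Excluded from the current account — financial account: domestic pension funds' purchases of foreign equities 462.6; capital account: capital transfers received from emigrants 149.5.)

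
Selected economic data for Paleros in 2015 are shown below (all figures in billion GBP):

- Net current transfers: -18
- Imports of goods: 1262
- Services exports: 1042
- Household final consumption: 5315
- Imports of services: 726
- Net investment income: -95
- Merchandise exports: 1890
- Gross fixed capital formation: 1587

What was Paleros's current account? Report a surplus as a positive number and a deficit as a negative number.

831

Goods balance = 1890 - 1262 = 628
Services balance = 1042 - 726 = 316
Trade balance (goods + services) = 628 + 316 = 944
Net primary income = -95
Net secondary income = -18
Current account = 944 + (-95) + (-18) = 831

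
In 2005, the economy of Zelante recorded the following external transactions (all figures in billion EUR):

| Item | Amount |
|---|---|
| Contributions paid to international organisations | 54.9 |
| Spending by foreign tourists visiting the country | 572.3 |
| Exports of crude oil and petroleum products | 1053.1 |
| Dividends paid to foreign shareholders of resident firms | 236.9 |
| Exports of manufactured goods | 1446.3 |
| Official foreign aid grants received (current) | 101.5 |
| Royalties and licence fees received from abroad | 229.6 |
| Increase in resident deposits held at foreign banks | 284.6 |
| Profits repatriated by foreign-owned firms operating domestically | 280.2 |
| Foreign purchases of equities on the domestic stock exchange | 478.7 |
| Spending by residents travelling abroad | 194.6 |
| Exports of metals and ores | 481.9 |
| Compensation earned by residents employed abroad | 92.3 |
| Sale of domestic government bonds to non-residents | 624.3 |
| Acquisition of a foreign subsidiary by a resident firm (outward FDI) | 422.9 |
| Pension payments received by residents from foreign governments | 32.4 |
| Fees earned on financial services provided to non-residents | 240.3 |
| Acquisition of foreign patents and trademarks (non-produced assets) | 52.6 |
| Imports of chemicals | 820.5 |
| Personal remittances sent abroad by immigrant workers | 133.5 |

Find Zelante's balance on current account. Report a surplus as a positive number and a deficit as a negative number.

Goods: 481.9 + 1053.1 - 820.5 + 1446.3 = 2160.8
Services: 572.3 + 240.3 + 229.6 - 194.6 = 847.6
Primary income: 92.3 - 236.9 - 280.2 = -424.8
Secondary income: 101.5 - 54.9 - 133.5 + 32.4 = -54.5
Current account = 2160.8 + 847.6 + (-424.8) + (-54.5) = 2529.1
(Excluded from the current account — financial account: increase in resident deposits held at foreign banks 284.6, foreign purchases of equities on the domestic stock exchange 478.7, sale of domestic government bonds to non-residents 624.3, acquisition of a foreign subsidiary by a resident firm (outward FDI) 422.9; capital account: acquisition of foreign patents and trademarks (non-produced assets) 52.6.)

2529.1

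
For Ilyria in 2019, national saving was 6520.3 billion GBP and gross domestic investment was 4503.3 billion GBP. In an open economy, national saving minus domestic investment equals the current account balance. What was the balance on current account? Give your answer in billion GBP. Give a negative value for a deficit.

2017.0

S - I = CA (net lending to the rest of the world).
CA = S - I = 6520.3 - 4503.3 = 2017.0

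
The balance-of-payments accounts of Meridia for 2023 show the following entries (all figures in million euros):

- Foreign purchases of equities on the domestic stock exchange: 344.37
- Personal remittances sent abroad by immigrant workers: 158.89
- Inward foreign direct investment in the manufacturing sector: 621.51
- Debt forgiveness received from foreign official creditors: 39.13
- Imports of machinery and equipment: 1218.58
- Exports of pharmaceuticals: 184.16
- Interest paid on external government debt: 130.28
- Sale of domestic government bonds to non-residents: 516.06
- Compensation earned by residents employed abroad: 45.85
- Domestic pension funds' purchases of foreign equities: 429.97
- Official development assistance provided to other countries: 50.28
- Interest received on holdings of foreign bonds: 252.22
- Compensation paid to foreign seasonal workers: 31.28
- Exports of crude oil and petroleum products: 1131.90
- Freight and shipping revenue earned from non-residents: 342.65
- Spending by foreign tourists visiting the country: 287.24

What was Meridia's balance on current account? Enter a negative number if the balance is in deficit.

Goods: -1218.58 + 184.16 + 1131.90 = 97.48
Services: 287.24 + 342.65 = 629.89
Primary income: -130.28 - 31.28 + 45.85 + 252.22 = 136.51
Secondary income: -50.28 - 158.89 = -209.17
Current account = 97.48 + 629.89 + 136.51 + (-209.17) = 654.71
(Excluded from the current account — financial account: foreign purchases of equities on the domestic stock exchange 344.37, inward foreign direct investment in the manufacturing sector 621.51, sale of domestic government bonds to non-residents 516.06, domestic pension funds' purchases of foreign equities 429.97; capital account: debt forgiveness received from foreign official creditors 39.13.)

654.71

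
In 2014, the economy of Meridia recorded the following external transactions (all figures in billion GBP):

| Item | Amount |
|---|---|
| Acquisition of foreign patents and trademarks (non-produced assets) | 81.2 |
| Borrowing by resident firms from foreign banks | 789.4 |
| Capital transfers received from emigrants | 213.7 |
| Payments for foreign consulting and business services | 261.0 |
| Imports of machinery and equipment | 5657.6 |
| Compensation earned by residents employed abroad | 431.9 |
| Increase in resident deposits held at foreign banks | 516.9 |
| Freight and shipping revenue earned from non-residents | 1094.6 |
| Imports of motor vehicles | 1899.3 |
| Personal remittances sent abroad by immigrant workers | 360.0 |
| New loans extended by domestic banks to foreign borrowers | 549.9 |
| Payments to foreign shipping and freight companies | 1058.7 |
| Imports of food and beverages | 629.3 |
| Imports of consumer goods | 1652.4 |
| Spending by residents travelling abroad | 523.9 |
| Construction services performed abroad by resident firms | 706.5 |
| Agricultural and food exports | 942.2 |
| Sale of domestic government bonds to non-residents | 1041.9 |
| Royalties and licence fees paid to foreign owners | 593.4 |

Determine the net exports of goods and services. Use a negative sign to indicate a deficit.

Goods: -5657.6 - 1899.3 - 1652.4 - 629.3 + 942.2 = -8896.4
Services: -523.9 + 1094.6 - 593.4 - 1058.7 + 706.5 - 261.0 = -635.9
Trade balance = -8896.4 + (-635.9) = -9532.3
(Excluded from the trade balance — capital account: acquisition of foreign patents and trademarks (non-produced assets) 81.2, capital transfers received from emigrants 213.7; financial account: borrowing by resident firms from foreign banks 789.4, increase in resident deposits held at foreign banks 516.9, new loans extended by domestic banks to foreign borrowers 549.9, sale of domestic government bonds to non-residents 1041.9; primary income: compensation earned by residents employed abroad 431.9; secondary income: personal remittances sent abroad by immigrant workers 360.0.)

-9532.3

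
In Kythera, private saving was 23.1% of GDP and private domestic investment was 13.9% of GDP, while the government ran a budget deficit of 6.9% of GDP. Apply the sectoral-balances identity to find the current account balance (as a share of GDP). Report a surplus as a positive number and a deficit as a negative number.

By the sectoral-balances identity, CA = (S_private - I) + (T - G).
Private balance = 23.1 - 13.9 = 9.2
Government balance (T - G) = -6.9
CA = 9.2 + (-6.9) = 2.3

2.3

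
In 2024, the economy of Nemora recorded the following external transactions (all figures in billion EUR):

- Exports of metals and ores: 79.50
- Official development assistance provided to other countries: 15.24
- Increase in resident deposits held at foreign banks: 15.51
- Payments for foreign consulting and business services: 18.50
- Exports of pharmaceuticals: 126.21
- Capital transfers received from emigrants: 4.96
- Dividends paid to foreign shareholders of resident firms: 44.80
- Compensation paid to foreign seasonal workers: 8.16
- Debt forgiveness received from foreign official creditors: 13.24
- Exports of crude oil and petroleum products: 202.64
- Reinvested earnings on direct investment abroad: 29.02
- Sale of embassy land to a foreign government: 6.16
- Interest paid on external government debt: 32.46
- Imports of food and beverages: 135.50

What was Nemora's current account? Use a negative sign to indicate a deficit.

Goods: -135.50 + 79.50 + 126.21 + 202.64 = 272.85
Services: -18.50
Primary income: -44.80 - 32.46 + 29.02 - 8.16 = -56.40
Secondary income: -15.24
Current account = 272.85 + (-18.50) + (-56.40) + (-15.24) = 182.71
(Excluded from the current account — financial account: increase in resident deposits held at foreign banks 15.51; capital account: capital transfers received from emigrants 4.96, debt forgiveness received from foreign official creditors 13.24, sale of embassy land to a foreign government 6.16.)

182.71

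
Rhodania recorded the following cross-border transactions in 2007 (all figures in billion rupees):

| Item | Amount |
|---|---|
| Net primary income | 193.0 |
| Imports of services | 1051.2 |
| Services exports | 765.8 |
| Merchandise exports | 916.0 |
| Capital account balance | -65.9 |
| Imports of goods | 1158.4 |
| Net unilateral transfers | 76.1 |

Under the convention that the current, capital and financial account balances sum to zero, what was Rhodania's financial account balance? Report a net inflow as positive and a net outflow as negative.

324.6

Goods balance = 916.0 - 1158.4 = -242.4
Services balance = 765.8 - 1051.2 = -285.4
Trade balance (goods + services) = -242.4 + (-285.4) = -527.8
Net primary income = 193.0
Net secondary income = 76.1
Current account = -527.8 + 193.0 + 76.1 = -258.7
Financial account = -(-258.7 + (-65.9)) = 324.6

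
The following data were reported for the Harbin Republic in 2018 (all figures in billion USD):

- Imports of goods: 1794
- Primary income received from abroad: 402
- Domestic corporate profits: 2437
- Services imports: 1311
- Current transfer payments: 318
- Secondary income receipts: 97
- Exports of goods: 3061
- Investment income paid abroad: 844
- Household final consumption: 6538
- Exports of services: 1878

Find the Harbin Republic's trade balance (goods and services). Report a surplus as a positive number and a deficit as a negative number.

Goods balance = 3061 - 1794 = 1267
Services balance = 1878 - 1311 = 567
Trade balance (goods + services) = 1267 + 567 = 1834

1834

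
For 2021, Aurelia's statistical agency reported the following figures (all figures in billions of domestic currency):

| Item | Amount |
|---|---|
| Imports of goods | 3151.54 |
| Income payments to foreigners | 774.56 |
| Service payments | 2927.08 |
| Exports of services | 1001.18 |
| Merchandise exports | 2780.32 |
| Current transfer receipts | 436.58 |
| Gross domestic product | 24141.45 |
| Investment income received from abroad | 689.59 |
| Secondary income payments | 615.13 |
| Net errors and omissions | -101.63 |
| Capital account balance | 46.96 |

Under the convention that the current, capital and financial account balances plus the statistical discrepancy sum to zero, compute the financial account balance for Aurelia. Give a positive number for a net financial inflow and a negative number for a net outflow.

2615.31

Goods balance = 2780.32 - 3151.54 = -371.22
Services balance = 1001.18 - 2927.08 = -1925.90
Trade balance (goods + services) = -371.22 + (-1925.90) = -2297.12
Net primary income = 689.59 - 774.56 = -84.97
Net secondary income = 436.58 - 615.13 = -178.55
Current account = -2297.12 + (-84.97) + (-178.55) = -2560.64
Financial account = -(-2560.64 + 46.96 + (-101.63)) = 2615.31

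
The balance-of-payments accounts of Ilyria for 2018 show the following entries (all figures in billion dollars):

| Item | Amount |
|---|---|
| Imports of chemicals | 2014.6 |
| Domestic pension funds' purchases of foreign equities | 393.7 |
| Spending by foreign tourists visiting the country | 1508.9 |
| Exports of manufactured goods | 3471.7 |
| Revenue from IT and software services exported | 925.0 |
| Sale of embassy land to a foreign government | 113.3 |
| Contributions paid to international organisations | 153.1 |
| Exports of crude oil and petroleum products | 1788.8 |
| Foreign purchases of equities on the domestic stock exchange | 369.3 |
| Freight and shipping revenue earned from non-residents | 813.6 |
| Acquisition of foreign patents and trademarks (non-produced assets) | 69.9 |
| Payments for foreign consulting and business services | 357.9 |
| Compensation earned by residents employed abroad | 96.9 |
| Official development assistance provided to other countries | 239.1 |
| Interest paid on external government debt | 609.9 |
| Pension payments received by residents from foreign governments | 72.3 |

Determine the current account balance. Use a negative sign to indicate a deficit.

5302.6

Goods: -2014.6 + 1788.8 + 3471.7 = 3245.9
Services: 925.0 + 813.6 - 357.9 + 1508.9 = 2889.6
Primary income: -609.9 + 96.9 = -513.0
Secondary income: -153.1 + 72.3 - 239.1 = -319.9
Current account = 3245.9 + 2889.6 + (-513.0) + (-319.9) = 5302.6
(Excluded from the current account — financial account: domestic pension funds' purchases of foreign equities 393.7, foreign purchases of equities on the domestic stock exchange 369.3; capital account: sale of embassy land to a foreign government 113.3, acquisition of foreign patents and trademarks (non-produced assets) 69.9.)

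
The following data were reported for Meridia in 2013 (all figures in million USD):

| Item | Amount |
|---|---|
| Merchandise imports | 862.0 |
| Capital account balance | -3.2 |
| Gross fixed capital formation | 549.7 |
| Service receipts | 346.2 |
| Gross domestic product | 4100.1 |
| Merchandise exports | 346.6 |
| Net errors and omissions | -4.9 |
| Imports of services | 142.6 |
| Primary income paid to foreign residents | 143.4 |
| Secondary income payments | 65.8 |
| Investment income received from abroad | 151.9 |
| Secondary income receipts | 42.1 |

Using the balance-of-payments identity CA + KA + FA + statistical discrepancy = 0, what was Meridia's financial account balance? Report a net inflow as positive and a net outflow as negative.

Goods balance = 346.6 - 862.0 = -515.4
Services balance = 346.2 - 142.6 = 203.6
Trade balance (goods + services) = -515.4 + 203.6 = -311.8
Net primary income = 151.9 - 143.4 = 8.5
Net secondary income = 42.1 - 65.8 = -23.7
Current account = -311.8 + 8.5 + (-23.7) = -327.0
Financial account = -(-327.0 + (-3.2) + (-4.9)) = 335.1

335.1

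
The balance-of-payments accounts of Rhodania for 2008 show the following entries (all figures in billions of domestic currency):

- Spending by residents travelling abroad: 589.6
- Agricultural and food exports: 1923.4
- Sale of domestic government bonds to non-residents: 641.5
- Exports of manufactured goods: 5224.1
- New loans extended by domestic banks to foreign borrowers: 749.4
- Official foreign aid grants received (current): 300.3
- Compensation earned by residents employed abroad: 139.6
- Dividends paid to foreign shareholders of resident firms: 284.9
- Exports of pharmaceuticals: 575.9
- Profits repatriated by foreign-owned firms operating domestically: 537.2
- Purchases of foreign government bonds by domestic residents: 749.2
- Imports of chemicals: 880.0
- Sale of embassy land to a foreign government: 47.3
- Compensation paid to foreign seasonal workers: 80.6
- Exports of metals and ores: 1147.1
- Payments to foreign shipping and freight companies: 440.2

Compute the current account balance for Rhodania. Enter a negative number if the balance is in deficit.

6497.9

Goods: 575.9 - 880.0 + 5224.1 + 1147.1 + 1923.4 = 7990.5
Services: -589.6 - 440.2 = -1029.8
Primary income: 139.6 - 80.6 - 284.9 - 537.2 = -763.1
Secondary income: 300.3
Current account = 7990.5 + (-1029.8) + (-763.1) + 300.3 = 6497.9
(Excluded from the current account — financial account: sale of domestic government bonds to non-residents 641.5, new loans extended by domestic banks to foreign borrowers 749.4, purchases of foreign government bonds by domestic residents 749.2; capital account: sale of embassy land to a foreign government 47.3.)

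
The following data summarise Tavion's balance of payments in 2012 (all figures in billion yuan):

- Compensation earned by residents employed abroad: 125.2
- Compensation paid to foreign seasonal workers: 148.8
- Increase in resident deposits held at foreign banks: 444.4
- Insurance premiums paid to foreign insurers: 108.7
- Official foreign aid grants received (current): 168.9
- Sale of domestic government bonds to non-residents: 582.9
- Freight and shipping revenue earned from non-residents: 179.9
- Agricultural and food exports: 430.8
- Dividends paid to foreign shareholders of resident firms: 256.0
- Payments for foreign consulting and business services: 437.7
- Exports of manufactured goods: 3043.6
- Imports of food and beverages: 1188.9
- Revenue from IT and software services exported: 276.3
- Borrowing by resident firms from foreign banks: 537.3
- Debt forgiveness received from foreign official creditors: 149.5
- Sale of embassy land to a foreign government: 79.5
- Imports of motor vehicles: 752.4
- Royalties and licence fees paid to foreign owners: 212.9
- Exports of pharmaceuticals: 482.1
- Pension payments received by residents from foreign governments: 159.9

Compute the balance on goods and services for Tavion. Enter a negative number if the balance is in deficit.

Goods: 3043.6 - 1188.9 + 482.1 - 752.4 + 430.8 = 2015.2
Services: 179.9 - 437.7 + 276.3 - 212.9 - 108.7 = -303.1
Trade balance = 2015.2 + (-303.1) = 1712.1
(Excluded from the trade balance — primary income: compensation earned by residents employed abroad 125.2, compensation paid to foreign seasonal workers 148.8, dividends paid to foreign shareholders of resident firms 256.0; financial account: increase in resident deposits held at foreign banks 444.4, sale of domestic government bonds to non-residents 582.9, borrowing by resident firms from foreign banks 537.3; secondary income: official foreign aid grants received (current) 168.9, pension payments received by residents from foreign governments 159.9; capital account: debt forgiveness received from foreign official creditors 149.5, sale of embassy land to a foreign government 79.5.)

1712.1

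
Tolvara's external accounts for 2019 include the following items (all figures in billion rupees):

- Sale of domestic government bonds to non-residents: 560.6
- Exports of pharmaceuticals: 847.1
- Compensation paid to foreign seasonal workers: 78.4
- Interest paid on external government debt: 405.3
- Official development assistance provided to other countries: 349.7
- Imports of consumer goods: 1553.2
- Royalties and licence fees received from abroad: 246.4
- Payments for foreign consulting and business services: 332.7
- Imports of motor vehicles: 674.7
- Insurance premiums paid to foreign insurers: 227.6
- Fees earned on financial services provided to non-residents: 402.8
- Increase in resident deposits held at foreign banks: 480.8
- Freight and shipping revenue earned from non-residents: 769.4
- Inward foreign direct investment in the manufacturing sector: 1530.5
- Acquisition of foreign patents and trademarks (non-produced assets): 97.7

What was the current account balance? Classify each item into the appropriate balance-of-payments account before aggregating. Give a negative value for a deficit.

-1355.9

Goods: 847.1 - 1553.2 - 674.7 = -1380.8
Services: -227.6 + 246.4 + 769.4 + 402.8 - 332.7 = 858.3
Primary income: -78.4 - 405.3 = -483.7
Secondary income: -349.7
Current account = (-1380.8) + 858.3 + (-483.7) + (-349.7) = -1355.9
(Excluded from the current account — financial account: sale of domestic government bonds to non-residents 560.6, increase in resident deposits held at foreign banks 480.8, inward foreign direct investment in the manufacturing sector 1530.5; capital account: acquisition of foreign patents and trademarks (non-produced assets) 97.7.)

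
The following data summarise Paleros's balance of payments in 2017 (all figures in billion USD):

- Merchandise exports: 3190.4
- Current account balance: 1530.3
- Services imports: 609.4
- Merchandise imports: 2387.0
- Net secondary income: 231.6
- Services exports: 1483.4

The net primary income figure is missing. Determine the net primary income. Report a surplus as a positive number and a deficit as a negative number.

Current account = goods balance + services balance + net primary income + net secondary income
Sum of the known components = 1909.0
Net primary income = CA - (known components) = 1530.3 - 1909.0 = -378.7

-378.7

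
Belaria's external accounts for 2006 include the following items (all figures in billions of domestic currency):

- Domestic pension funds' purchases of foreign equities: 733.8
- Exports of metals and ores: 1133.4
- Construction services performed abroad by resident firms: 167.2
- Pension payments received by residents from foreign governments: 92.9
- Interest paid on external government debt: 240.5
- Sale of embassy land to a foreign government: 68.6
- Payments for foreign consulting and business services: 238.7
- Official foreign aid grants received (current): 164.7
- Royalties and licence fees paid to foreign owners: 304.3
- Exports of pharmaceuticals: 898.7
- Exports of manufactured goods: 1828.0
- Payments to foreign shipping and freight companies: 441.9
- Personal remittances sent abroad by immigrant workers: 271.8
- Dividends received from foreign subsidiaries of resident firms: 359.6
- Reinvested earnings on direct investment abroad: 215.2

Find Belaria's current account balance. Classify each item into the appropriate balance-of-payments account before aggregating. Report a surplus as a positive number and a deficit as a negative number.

3362.5

Goods: 1133.4 + 898.7 + 1828.0 = 3860.1
Services: 167.2 - 238.7 - 304.3 - 441.9 = -817.7
Primary income: -240.5 + 215.2 + 359.6 = 334.3
Secondary income: 164.7 + 92.9 - 271.8 = -14.2
Current account = 3860.1 + (-817.7) + 334.3 + (-14.2) = 3362.5
(Excluded from the current account — financial account: domestic pension funds' purchases of foreign equities 733.8; capital account: sale of embassy land to a foreign government 68.6.)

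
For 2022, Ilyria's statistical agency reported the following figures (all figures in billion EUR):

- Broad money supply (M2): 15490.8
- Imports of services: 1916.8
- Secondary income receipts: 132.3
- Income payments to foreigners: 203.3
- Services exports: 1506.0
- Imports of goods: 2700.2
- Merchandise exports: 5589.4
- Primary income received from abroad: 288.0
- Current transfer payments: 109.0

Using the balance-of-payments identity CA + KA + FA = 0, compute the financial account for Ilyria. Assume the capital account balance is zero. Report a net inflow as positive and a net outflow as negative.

Goods balance = 5589.4 - 2700.2 = 2889.2
Services balance = 1506.0 - 1916.8 = -410.8
Trade balance (goods + services) = 2889.2 + (-410.8) = 2478.4
Net primary income = 288.0 - 203.3 = 84.7
Net secondary income = 132.3 - 109.0 = 23.3
Current account = 2478.4 + 84.7 + 23.3 = 2586.4
Financial account = -(2586.4) = -2586.4

-2586.4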